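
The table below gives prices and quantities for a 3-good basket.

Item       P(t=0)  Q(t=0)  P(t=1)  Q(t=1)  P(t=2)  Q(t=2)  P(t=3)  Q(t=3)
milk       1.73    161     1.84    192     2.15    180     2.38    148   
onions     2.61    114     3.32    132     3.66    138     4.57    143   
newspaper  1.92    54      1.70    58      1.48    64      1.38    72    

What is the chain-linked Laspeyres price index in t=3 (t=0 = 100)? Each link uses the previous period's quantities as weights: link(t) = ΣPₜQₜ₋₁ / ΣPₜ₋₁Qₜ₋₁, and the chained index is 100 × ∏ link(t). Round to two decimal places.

Link t=0→t=1:
ΣP(t=1)Q(t=0) = 1.84×161 + 3.32×114 + 1.70×54 = 296.24 + 378.48 + 91.8 = 766.52
ΣP(t=0)Q(t=0) = 1.73×161 + 2.61×114 + 1.92×54 = 278.53 + 297.54 + 103.68 = 679.75
link = 766.52/679.75 = 1.127650
Link t=1→t=2:
ΣP(t=2)Q(t=1) = 2.15×192 + 3.66×132 + 1.48×58 = 412.8 + 483.12 + 85.84 = 981.76
ΣP(t=1)Q(t=1) = 1.84×192 + 3.32×132 + 1.70×58 = 353.28 + 438.24 + 98.6 = 890.12
link = 981.76/890.12 = 1.102952
Link t=2→t=3:
ΣP(t=3)Q(t=2) = 2.38×180 + 4.57×138 + 1.38×64 = 428.4 + 630.66 + 88.32 = 1147.38
ΣP(t=2)Q(t=2) = 2.15×180 + 3.66×138 + 1.48×64 = 387 + 505.08 + 94.72 = 986.8
link = 1147.38/986.8 = 1.162728
Chained index = 100 × 1.127650 × 1.102952 × 1.162728 = 144.6136

144.61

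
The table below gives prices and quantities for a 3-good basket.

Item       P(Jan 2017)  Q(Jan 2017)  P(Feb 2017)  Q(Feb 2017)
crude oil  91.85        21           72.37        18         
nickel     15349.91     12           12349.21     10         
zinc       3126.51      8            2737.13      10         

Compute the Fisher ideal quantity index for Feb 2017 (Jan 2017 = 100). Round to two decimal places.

Laspeyres component (base-period weights):
ΣP(Jan 2017)Q(Feb 2017) = 91.85×18 + 15349.91×10 + 3126.51×10 = 1653.3 + 153499.1 + 31265.1 = 186417.5
ΣP(Jan 2017)Q(Jan 2017) = 91.85×21 + 15349.91×12 + 3126.51×8 = 1928.85 + 184198.92 + 25012.08 = 211139.85
L = 186417.5 / 211139.85 × 100 = 88.2910
Paasche component (current-period weights):
ΣP(Feb 2017)Q(Feb 2017) = 72.37×18 + 12349.21×10 + 2737.13×10 = 1302.66 + 123492.1 + 27371.3 = 152166.06
ΣP(Feb 2017)Q(Jan 2017) = 72.37×21 + 12349.21×12 + 2737.13×8 = 1519.77 + 148190.52 + 21897.04 = 171607.33
P = 152166.06 / 171607.33 × 100 = 88.6711
Fisher = √(L × P) = √(88.2910 × 88.6711) = 88.4808

88.48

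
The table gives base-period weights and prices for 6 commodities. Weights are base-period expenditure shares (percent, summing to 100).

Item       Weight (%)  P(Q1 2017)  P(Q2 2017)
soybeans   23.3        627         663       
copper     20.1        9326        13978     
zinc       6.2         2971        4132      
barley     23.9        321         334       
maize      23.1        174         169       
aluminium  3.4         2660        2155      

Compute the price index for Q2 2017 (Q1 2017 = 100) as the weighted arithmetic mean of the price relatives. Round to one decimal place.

113.4

soybeans: 23.3 × (663/627) = 23.3 × 1.057416 = 24.6378
copper: 20.1 × (13978/9326) = 20.1 × 1.498821 = 30.1263
zinc: 6.2 × (4132/2971) = 6.2 × 1.390778 = 8.6228
barley: 23.9 × (334/321) = 23.9 × 1.040498 = 24.8679
maize: 23.1 × (169/174) = 23.1 × 0.971264 = 22.4362
aluminium: 3.4 × (2155/2660) = 3.4 × 0.810150 = 2.7545
Index = Σ wᵢ·(p₁ᵢ/p₀ᵢ) = 24.6378 + 30.1263 + 8.6228 + 24.8679 + 22.4362 + 2.7545 = 113.4455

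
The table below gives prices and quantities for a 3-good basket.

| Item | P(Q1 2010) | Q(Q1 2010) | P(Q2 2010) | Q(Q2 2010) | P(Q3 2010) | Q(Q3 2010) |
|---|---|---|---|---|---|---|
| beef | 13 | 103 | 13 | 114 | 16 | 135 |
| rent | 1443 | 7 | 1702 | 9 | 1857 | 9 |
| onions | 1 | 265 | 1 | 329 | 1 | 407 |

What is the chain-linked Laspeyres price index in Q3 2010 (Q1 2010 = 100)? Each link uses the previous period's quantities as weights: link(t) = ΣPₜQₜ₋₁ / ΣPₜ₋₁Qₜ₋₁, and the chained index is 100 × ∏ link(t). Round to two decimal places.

Link Q1 2010→Q2 2010:
ΣP(Q2 2010)Q(Q1 2010) = 13×103 + 1702×7 + 1×265 = 1339 + 11914 + 265 = 13518
ΣP(Q1 2010)Q(Q1 2010) = 13×103 + 1443×7 + 1×265 = 1339 + 10101 + 265 = 11705
link = 13518/11705 = 1.154891
Link Q2 2010→Q3 2010:
ΣP(Q3 2010)Q(Q2 2010) = 16×114 + 1857×9 + 1×329 = 1824 + 16713 + 329 = 18866
ΣP(Q2 2010)Q(Q2 2010) = 13×114 + 1702×9 + 1×329 = 1482 + 15318 + 329 = 17129
link = 18866/17129 = 1.101407
Chained index = 100 × 1.154891 × 1.101407 = 127.2005

127.20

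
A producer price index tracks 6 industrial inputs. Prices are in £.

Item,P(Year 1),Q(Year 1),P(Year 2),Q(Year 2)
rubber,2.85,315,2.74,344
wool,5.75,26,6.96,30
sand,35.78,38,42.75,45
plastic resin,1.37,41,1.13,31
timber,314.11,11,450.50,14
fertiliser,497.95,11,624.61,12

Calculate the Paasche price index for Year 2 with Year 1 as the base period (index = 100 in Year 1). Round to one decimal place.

Paasche price index uses current-period quantities as weights.
ΣP(Year 2)·Q(Year 2) = 2.74×344 + 6.96×30 + 42.75×45 + 1.13×31 + 450.50×14 + 624.61×12 = 942.56 + 208.8 + 1923.75 + 35.03 + 6307 + 7495.32 = 16912.46
ΣP(Year 1)·Q(Year 2) = 2.85×344 + 5.75×30 + 35.78×45 + 1.37×31 + 314.11×14 + 497.95×12 = 980.4 + 172.5 + 1610.1 + 42.47 + 4397.54 + 5975.4 = 13178.41
Index = 16912.46 / 13178.41 × 100 = 128.3346

128.3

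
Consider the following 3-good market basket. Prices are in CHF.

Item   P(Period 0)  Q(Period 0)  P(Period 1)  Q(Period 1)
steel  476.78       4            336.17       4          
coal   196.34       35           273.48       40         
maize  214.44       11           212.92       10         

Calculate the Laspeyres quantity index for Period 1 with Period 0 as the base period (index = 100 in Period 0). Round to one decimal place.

Laspeyres quantity index uses base-period prices as weights.
ΣP(Period 0)·Q(Period 1) = 476.78×4 + 196.34×40 + 214.44×10 = 1907.12 + 7853.6 + 2144.4 = 11905.12
ΣP(Period 0)·Q(Period 0) = 476.78×4 + 196.34×35 + 214.44×11 = 1907.12 + 6871.9 + 2358.84 = 11137.86
Index = 11905.12 / 11137.86 × 100 = 106.8888

106.9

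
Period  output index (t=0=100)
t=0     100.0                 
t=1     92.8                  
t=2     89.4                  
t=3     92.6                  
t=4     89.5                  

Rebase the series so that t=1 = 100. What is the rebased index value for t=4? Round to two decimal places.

Rebased(t=4) = 89.5 / 92.8 × 100 = 96.4440

96.44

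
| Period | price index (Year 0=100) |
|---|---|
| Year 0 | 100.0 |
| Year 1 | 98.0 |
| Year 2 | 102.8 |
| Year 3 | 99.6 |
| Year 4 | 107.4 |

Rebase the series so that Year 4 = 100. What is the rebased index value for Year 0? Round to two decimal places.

Rebased(Year 0) = 100.0 / 107.4 × 100 = 93.1099

93.11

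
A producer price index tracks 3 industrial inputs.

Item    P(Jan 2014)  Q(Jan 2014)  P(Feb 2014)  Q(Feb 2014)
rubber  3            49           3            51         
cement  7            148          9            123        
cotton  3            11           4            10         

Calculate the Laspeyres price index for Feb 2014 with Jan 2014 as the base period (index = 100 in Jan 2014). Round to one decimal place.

125.2

Laspeyres price index uses base-period quantities as weights.
ΣP(Feb 2014)·Q(Jan 2014) = 3×49 + 9×148 + 4×11 = 147 + 1332 + 44 = 1523
ΣP(Jan 2014)·Q(Jan 2014) = 3×49 + 7×148 + 3×11 = 147 + 1036 + 33 = 1216
Index = 1523 / 1216 × 100 = 125.2467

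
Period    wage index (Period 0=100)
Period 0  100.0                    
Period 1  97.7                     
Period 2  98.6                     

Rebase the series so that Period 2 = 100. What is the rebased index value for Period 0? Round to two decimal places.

Rebased(Period 0) = 100.0 / 98.6 × 100 = 101.4199

101.42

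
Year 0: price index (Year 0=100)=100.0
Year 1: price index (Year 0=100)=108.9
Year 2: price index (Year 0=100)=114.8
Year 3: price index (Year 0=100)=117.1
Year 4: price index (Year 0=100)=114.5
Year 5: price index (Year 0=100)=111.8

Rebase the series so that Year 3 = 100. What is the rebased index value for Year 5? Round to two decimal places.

95.47

Rebased(Year 5) = 111.8 / 117.1 × 100 = 95.4740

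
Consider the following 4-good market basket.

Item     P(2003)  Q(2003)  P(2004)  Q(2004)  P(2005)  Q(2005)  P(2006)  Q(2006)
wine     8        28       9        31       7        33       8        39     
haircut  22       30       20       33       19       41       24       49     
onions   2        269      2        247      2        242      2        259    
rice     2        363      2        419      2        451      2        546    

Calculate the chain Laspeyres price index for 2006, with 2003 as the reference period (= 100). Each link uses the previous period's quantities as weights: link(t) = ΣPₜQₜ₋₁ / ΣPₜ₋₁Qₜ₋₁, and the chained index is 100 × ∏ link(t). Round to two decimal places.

Link 2003→2004:
ΣP(2004)Q(2003) = 9×28 + 20×30 + 2×269 + 2×363 = 252 + 600 + 538 + 726 = 2116
ΣP(2003)Q(2003) = 8×28 + 22×30 + 2×269 + 2×363 = 224 + 660 + 538 + 726 = 2148
link = 2116/2148 = 0.985102
Link 2004→2005:
ΣP(2005)Q(2004) = 7×31 + 19×33 + 2×247 + 2×419 = 217 + 627 + 494 + 838 = 2176
ΣP(2004)Q(2004) = 9×31 + 20×33 + 2×247 + 2×419 = 279 + 660 + 494 + 838 = 2271
link = 2176/2271 = 0.958168
Link 2005→2006:
ΣP(2006)Q(2005) = 8×33 + 24×41 + 2×242 + 2×451 = 264 + 984 + 484 + 902 = 2634
ΣP(2005)Q(2005) = 7×33 + 19×41 + 2×242 + 2×451 = 231 + 779 + 484 + 902 = 2396
link = 2634/2396 = 1.099332
Chained index = 100 × 0.985102 × 0.958168 × 1.099332 = 103.7653

103.77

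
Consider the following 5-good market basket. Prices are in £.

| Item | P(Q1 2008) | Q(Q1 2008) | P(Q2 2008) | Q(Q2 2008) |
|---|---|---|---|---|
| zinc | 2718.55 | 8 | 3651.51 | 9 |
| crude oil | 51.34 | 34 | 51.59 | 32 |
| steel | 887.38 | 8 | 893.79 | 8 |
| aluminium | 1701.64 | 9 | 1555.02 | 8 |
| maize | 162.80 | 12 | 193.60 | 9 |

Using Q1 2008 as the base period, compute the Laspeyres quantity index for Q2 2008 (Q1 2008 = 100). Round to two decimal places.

Laspeyres quantity index uses base-period prices as weights.
ΣP(Q1 2008)·Q(Q2 2008) = 2718.55×9 + 51.34×32 + 887.38×8 + 1701.64×8 + 162.80×9 = 24466.95 + 1642.88 + 7099.04 + 13613.12 + 1465.2 = 48287.19
ΣP(Q1 2008)·Q(Q1 2008) = 2718.55×8 + 51.34×34 + 887.38×8 + 1701.64×9 + 162.80×12 = 21748.4 + 1745.56 + 7099.04 + 15314.76 + 1953.6 = 47861.36
Index = 48287.19 / 47861.36 × 100 = 100.8897

100.89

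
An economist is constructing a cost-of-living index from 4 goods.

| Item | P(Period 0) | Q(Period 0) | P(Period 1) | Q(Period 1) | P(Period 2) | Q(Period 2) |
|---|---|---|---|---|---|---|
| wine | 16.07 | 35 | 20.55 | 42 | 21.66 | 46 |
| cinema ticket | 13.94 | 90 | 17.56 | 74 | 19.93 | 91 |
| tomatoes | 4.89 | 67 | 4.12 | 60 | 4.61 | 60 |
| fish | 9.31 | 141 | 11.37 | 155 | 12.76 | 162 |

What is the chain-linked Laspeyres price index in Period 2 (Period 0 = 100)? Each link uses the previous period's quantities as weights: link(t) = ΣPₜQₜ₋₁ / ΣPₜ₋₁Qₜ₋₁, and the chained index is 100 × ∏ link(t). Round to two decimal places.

134.39

Link Period 0→Period 1:
ΣP(Period 1)Q(Period 0) = 20.55×35 + 17.56×90 + 4.12×67 + 11.37×141 = 719.25 + 1580.4 + 276.04 + 1603.17 = 4178.86
ΣP(Period 0)Q(Period 0) = 16.07×35 + 13.94×90 + 4.89×67 + 9.31×141 = 562.45 + 1254.6 + 327.63 + 1312.71 = 3457.39
link = 4178.86/3457.39 = 1.208675
Link Period 1→Period 2:
ΣP(Period 2)Q(Period 1) = 21.66×42 + 19.93×74 + 4.61×60 + 12.76×155 = 909.72 + 1474.82 + 276.6 + 1977.8 = 4638.94
ΣP(Period 1)Q(Period 1) = 20.55×42 + 17.56×74 + 4.12×60 + 11.37×155 = 863.1 + 1299.44 + 247.2 + 1762.35 = 4172.09
link = 4638.94/4172.09 = 1.111898
Chained index = 100 × 1.208675 × 1.111898 = 134.3923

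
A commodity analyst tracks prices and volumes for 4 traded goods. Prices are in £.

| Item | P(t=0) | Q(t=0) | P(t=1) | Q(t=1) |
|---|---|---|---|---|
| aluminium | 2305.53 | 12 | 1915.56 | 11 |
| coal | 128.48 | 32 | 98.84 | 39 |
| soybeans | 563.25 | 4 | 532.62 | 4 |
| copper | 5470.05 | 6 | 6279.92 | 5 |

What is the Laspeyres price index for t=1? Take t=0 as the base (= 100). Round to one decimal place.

Laspeyres price index uses base-period quantities as weights.
ΣP(t=1)·Q(t=0) = 1915.56×12 + 98.84×32 + 532.62×4 + 6279.92×6 = 22986.72 + 3162.88 + 2130.48 + 37679.52 = 65959.6
ΣP(t=0)·Q(t=0) = 2305.53×12 + 128.48×32 + 563.25×4 + 5470.05×6 = 27666.36 + 4111.36 + 2253 + 32820.3 = 66851.02
Index = 65959.6 / 66851.02 × 100 = 98.6666

98.7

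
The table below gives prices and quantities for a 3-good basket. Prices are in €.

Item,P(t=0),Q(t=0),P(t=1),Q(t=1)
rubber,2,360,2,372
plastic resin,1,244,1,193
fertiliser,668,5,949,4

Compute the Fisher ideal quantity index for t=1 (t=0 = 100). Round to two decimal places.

Laspeyres component (base-period weights):
ΣP(t=0)Q(t=1) = 2×372 + 1×193 + 668×4 = 744 + 193 + 2672 = 3609
ΣP(t=0)Q(t=0) = 2×360 + 1×244 + 668×5 = 720 + 244 + 3340 = 4304
L = 3609 / 4304 × 100 = 83.8522
Paasche component (current-period weights):
ΣP(t=1)Q(t=1) = 2×372 + 1×193 + 949×4 = 744 + 193 + 3796 = 4733
ΣP(t=1)Q(t=0) = 2×360 + 1×244 + 949×5 = 720 + 244 + 4745 = 5709
P = 4733 / 5709 × 100 = 82.9042
Fisher = √(L × P) = √(83.8522 × 82.9042) = 83.3769

83.38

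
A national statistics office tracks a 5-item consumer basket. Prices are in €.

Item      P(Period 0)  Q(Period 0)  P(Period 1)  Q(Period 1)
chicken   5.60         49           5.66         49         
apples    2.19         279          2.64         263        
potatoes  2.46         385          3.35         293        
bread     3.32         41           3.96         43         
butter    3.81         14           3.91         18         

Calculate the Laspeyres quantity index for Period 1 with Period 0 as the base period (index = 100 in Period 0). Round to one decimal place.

Laspeyres quantity index uses base-period prices as weights.
ΣP(Period 0)·Q(Period 1) = 5.60×49 + 2.19×263 + 2.46×293 + 3.32×43 + 3.81×18 = 274.4 + 575.97 + 720.78 + 142.76 + 68.58 = 1782.49
ΣP(Period 0)·Q(Period 0) = 5.60×49 + 2.19×279 + 2.46×385 + 3.32×41 + 3.81×14 = 274.4 + 611.01 + 947.1 + 136.12 + 53.34 = 2021.97
Index = 1782.49 / 2021.97 × 100 = 88.1561

88.2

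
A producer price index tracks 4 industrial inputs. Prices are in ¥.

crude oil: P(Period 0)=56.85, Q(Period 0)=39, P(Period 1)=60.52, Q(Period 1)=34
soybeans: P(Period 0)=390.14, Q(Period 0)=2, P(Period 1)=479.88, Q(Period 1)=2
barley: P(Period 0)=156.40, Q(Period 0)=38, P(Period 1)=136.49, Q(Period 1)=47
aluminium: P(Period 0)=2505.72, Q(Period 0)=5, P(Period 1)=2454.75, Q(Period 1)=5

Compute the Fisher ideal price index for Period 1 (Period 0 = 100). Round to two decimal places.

Laspeyres component (base-period weights):
ΣP(Period 1)Q(Period 0) = 60.52×39 + 479.88×2 + 136.49×38 + 2454.75×5 = 2360.28 + 959.76 + 5186.62 + 12273.75 = 20780.41
ΣP(Period 0)Q(Period 0) = 56.85×39 + 390.14×2 + 156.40×38 + 2505.72×5 = 2217.15 + 780.28 + 5943.2 + 12528.6 = 21469.23
L = 20780.41 / 21469.23 × 100 = 96.7916
Paasche component (current-period weights):
ΣP(Period 1)Q(Period 1) = 60.52×34 + 479.88×2 + 136.49×47 + 2454.75×5 = 2057.68 + 959.76 + 6415.03 + 12273.75 = 21706.22
ΣP(Period 0)Q(Period 1) = 56.85×34 + 390.14×2 + 156.40×47 + 2505.72×5 = 1932.9 + 780.28 + 7350.8 + 12528.6 = 22592.58
P = 21706.22 / 22592.58 × 100 = 96.0768
Fisher = √(L × P) = √(96.7916 × 96.0768) = 96.4335

96.43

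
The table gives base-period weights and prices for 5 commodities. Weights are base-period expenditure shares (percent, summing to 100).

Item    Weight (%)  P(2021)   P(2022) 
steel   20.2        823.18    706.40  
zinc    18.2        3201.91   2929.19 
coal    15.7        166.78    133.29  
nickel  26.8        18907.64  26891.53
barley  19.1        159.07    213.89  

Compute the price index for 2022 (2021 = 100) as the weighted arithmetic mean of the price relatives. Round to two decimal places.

steel: 20.2 × (706.40/823.18) = 20.2 × 0.858136 = 17.3343
zinc: 18.2 × (2929.19/3201.91) = 18.2 × 0.914826 = 16.6498
coal: 15.7 × (133.29/166.78) = 15.7 × 0.799197 = 12.5474
nickel: 26.8 × (26891.53/18907.64) = 26.8 × 1.422257 = 38.1165
barley: 19.1 × (213.89/159.07) = 19.1 × 1.344628 = 25.6824
Index = Σ wᵢ·(p₁ᵢ/p₀ᵢ) = 17.3343 + 16.6498 + 12.5474 + 38.1165 + 25.6824 = 110.3304

110.33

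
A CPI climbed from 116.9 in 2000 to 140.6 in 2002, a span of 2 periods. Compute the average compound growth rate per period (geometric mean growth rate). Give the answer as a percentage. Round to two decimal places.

9.67%

Growth factor = (140.6/116.9)^(1/2) = (1.202737)^(1/2) = 1.096694
Growth rate = 1.096694 − 1 = 0.096694 = 9.6694%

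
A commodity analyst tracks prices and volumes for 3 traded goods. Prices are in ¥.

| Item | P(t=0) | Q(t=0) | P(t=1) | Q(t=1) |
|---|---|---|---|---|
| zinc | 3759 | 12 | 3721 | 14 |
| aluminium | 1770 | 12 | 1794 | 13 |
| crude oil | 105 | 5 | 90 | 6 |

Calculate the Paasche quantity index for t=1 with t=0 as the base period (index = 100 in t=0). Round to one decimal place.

114.0

Paasche quantity index uses current-period prices as weights.
ΣP(t=1)·Q(t=1) = 3721×14 + 1794×13 + 90×6 = 52094 + 23322 + 540 = 75956
ΣP(t=1)·Q(t=0) = 3721×12 + 1794×12 + 90×5 = 44652 + 21528 + 450 = 66630
Index = 75956 / 66630 × 100 = 113.9967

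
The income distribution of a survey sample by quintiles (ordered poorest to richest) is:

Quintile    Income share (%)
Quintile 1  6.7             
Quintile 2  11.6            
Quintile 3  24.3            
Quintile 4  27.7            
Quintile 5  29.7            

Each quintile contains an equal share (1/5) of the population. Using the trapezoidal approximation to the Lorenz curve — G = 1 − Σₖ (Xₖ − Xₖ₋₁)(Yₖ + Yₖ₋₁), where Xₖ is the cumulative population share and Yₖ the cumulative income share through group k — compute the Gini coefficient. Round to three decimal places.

Cumulative income shares Yₖ: 0.0670, 0.1830, 0.4260, 0.7030, 1.0000
Σ (Xₖ−Xₖ₋₁)(Yₖ+Yₖ₋₁) = (1/5)(0.0670+0.0000) + (1/5)(0.1830+0.0670) + (1/5)(0.4260+0.1830) + (1/5)(0.7030+0.4260) + (1/5)(1.0000+0.7030)
  = 0.0134 + 0.0500 + 0.1218 + 0.2258 + 0.3406 = 0.7516
G = 1 − 0.7516 = 0.2484

0.248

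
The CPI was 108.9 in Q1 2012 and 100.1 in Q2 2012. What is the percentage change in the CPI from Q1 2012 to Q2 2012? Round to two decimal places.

Change = (100.1 − 108.9) / 108.9 × 100
       = -8.8 / 108.9 × 100 = -8.0808%

-8.08%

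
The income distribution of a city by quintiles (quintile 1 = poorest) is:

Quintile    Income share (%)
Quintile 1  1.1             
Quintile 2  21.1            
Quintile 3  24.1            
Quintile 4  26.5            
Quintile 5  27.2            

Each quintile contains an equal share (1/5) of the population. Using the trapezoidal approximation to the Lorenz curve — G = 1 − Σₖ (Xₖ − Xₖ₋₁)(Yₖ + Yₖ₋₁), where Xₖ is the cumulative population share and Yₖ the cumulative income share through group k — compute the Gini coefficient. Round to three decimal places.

Cumulative income shares Yₖ: 0.0110, 0.2220, 0.4630, 0.7280, 1.0000
Σ (Xₖ−Xₖ₋₁)(Yₖ+Yₖ₋₁) = (1/5)(0.0110+0.0000) + (1/5)(0.2220+0.0110) + (1/5)(0.4630+0.2220) + (1/5)(0.7280+0.4630) + (1/5)(1.0000+0.7280)
  = 0.0022 + 0.0466 + 0.1370 + 0.2382 + 0.3456 = 0.7696
G = 1 − 0.7696 = 0.2304

0.230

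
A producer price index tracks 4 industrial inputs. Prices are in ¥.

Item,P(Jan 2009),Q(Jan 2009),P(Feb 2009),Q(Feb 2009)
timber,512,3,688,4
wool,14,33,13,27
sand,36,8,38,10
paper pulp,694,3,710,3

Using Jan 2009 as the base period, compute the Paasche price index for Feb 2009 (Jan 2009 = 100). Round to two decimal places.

Paasche price index uses current-period quantities as weights.
ΣP(Feb 2009)·Q(Feb 2009) = 688×4 + 13×27 + 38×10 + 710×3 = 2752 + 351 + 380 + 2130 = 5613
ΣP(Jan 2009)·Q(Feb 2009) = 512×4 + 14×27 + 36×10 + 694×3 = 2048 + 378 + 360 + 2082 = 4868
Index = 5613 / 4868 × 100 = 115.3040

115.30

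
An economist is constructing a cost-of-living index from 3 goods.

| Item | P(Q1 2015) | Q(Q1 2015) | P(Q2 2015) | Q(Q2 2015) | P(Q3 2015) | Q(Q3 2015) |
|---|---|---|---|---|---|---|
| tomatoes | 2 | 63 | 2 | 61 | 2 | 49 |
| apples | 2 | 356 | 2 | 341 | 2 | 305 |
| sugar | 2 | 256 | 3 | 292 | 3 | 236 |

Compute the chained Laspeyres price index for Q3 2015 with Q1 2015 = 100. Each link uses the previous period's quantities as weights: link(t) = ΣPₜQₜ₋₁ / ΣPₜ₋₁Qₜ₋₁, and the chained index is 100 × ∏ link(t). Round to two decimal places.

Link Q1 2015→Q2 2015:
ΣP(Q2 2015)Q(Q1 2015) = 2×63 + 2×356 + 3×256 = 126 + 712 + 768 = 1606
ΣP(Q1 2015)Q(Q1 2015) = 2×63 + 2×356 + 2×256 = 126 + 712 + 512 = 1350
link = 1606/1350 = 1.189630
Link Q2 2015→Q3 2015:
ΣP(Q3 2015)Q(Q2 2015) = 2×61 + 2×341 + 3×292 = 122 + 682 + 876 = 1680
ΣP(Q2 2015)Q(Q2 2015) = 2×61 + 2×341 + 3×292 = 122 + 682 + 876 = 1680
link = 1680/1680 = 1.000000
Chained index = 100 × 1.189630 × 1.000000 = 118.9630

118.96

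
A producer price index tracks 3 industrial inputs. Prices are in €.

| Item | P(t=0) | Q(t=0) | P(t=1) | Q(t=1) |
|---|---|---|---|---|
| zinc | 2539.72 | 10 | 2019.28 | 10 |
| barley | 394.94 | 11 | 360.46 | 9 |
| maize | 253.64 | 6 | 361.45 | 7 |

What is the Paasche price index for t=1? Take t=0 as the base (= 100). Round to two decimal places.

84.51

Paasche price index uses current-period quantities as weights.
ΣP(t=1)·Q(t=1) = 2019.28×10 + 360.46×9 + 361.45×7 = 20192.8 + 3244.14 + 2530.15 = 25967.09
ΣP(t=0)·Q(t=1) = 2539.72×10 + 394.94×9 + 253.64×7 = 25397.2 + 3554.46 + 1775.48 = 30727.14
Index = 25967.09 / 30727.14 × 100 = 84.5086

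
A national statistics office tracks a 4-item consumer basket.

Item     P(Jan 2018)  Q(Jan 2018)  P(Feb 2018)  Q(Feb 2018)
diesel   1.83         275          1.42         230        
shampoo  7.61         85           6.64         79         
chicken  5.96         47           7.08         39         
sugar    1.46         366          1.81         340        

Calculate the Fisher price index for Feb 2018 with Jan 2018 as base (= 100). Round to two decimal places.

99.40

Laspeyres component (base-period weights):
ΣP(Feb 2018)Q(Jan 2018) = 1.42×275 + 6.64×85 + 7.08×47 + 1.81×366 = 390.5 + 564.4 + 332.76 + 662.46 = 1950.12
ΣP(Jan 2018)Q(Jan 2018) = 1.83×275 + 7.61×85 + 5.96×47 + 1.46×366 = 503.25 + 646.85 + 280.12 + 534.36 = 1964.58
L = 1950.12 / 1964.58 × 100 = 99.2640
Paasche component (current-period weights):
ΣP(Feb 2018)Q(Feb 2018) = 1.42×230 + 6.64×79 + 7.08×39 + 1.81×340 = 326.6 + 524.56 + 276.12 + 615.4 = 1742.68
ΣP(Jan 2018)Q(Feb 2018) = 1.83×230 + 7.61×79 + 5.96×39 + 1.46×340 = 420.9 + 601.19 + 232.44 + 496.4 = 1750.93
P = 1742.68 / 1750.93 × 100 = 99.5288
Fisher = √(L × P) = √(99.2640 × 99.5288) = 99.3963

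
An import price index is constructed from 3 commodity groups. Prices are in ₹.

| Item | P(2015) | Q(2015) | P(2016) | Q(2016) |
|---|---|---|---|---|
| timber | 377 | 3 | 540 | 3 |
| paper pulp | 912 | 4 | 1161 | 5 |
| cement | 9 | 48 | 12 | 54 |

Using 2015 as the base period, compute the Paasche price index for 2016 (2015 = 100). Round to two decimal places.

Paasche price index uses current-period quantities as weights.
ΣP(2016)·Q(2016) = 540×3 + 1161×5 + 12×54 = 1620 + 5805 + 648 = 8073
ΣP(2015)·Q(2016) = 377×3 + 912×5 + 9×54 = 1131 + 4560 + 486 = 6177
Index = 8073 / 6177 × 100 = 130.6945

130.69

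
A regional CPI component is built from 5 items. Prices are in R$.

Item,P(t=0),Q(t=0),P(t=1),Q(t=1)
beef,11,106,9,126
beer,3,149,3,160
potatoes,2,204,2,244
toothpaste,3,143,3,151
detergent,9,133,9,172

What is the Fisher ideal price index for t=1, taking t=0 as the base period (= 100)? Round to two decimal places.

Laspeyres component (base-period weights):
ΣP(t=1)Q(t=0) = 9×106 + 3×149 + 2×204 + 3×143 + 9×133 = 954 + 447 + 408 + 429 + 1197 = 3435
ΣP(t=0)Q(t=0) = 11×106 + 3×149 + 2×204 + 3×143 + 9×133 = 1166 + 447 + 408 + 429 + 1197 = 3647
L = 3435 / 3647 × 100 = 94.1870
Paasche component (current-period weights):
ΣP(t=1)Q(t=1) = 9×126 + 3×160 + 2×244 + 3×151 + 9×172 = 1134 + 480 + 488 + 453 + 1548 = 4103
ΣP(t=0)Q(t=1) = 11×126 + 3×160 + 2×244 + 3×151 + 9×172 = 1386 + 480 + 488 + 453 + 1548 = 4355
P = 4103 / 4355 × 100 = 94.2135
Fisher = √(L × P) = √(94.1870 × 94.2135) = 94.2003

94.20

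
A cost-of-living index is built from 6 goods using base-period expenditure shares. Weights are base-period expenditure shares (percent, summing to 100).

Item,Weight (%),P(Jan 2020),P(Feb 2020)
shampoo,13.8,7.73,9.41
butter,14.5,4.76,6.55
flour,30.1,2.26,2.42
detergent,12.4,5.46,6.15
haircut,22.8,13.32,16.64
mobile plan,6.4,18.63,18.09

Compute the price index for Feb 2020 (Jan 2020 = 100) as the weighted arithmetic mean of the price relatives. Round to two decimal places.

117.65

shampoo: 13.8 × (9.41/7.73) = 13.8 × 1.217335 = 16.7992
butter: 14.5 × (6.55/4.76) = 14.5 × 1.376050 = 19.9527
flour: 30.1 × (2.42/2.26) = 30.1 × 1.070796 = 32.2310
detergent: 12.4 × (6.15/5.46) = 12.4 × 1.126374 = 13.9670
haircut: 22.8 × (16.64/13.32) = 22.8 × 1.249249 = 28.4829
mobile plan: 6.4 × (18.09/18.63) = 6.4 × 0.971014 = 6.2145
Index = Σ wᵢ·(p₁ᵢ/p₀ᵢ) = 16.7992 + 19.9527 + 32.2310 + 13.9670 + 28.4829 + 6.2145 = 117.6473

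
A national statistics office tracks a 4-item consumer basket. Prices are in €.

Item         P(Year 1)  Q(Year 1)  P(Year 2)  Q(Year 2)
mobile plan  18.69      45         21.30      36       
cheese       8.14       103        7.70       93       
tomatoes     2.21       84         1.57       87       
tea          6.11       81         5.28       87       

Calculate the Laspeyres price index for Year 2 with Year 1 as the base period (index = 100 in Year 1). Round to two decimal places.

Laspeyres price index uses base-period quantities as weights.
ΣP(Year 2)·Q(Year 1) = 21.30×45 + 7.70×103 + 1.57×84 + 5.28×81 = 958.5 + 793.1 + 131.88 + 427.68 = 2311.16
ΣP(Year 1)·Q(Year 1) = 18.69×45 + 8.14×103 + 2.21×84 + 6.11×81 = 841.05 + 838.42 + 185.64 + 494.91 = 2360.02
Index = 2311.16 / 2360.02 × 100 = 97.9297

97.93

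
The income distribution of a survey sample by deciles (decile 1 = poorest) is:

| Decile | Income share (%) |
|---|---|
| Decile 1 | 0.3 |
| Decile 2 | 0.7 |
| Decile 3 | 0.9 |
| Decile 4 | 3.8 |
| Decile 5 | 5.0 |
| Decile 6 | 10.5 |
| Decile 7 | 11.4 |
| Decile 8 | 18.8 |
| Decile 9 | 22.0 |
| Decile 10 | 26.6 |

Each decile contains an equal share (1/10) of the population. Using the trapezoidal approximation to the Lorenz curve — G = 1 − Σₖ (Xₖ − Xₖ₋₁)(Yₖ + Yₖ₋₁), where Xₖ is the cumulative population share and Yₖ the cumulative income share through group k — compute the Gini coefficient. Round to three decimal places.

Cumulative income shares Yₖ: 0.0030, 0.0100, 0.0190, 0.0570, 0.1070, 0.2120, 0.3260, 0.5140, 0.7340, 1.0000
Σ (Xₖ−Xₖ₋₁)(Yₖ+Yₖ₋₁) = (1/10)(0.0030+0.0000) + (1/10)(0.0100+0.0030) + (1/10)(0.0190+0.0100) + (1/10)(0.0570+0.0190) + (1/10)(0.1070+0.0570) + (1/10)(0.2120+0.1070) + (1/10)(0.3260+0.2120) + (1/10)(0.5140+0.3260) + (1/10)(0.7340+0.5140) + (1/10)(1.0000+0.7340)
  = 0.0003 + 0.0013 + 0.0029 + 0.0076 + 0.0164 + 0.0319 + 0.0538 + 0.0840 + 0.1248 + 0.1734 = 0.4964
G = 1 − 0.4964 = 0.5036

0.504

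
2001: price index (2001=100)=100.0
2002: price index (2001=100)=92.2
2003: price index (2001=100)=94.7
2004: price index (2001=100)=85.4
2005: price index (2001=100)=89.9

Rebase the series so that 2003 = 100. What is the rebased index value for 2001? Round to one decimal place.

Rebased(2001) = 100.0 / 94.7 × 100 = 105.5966

105.6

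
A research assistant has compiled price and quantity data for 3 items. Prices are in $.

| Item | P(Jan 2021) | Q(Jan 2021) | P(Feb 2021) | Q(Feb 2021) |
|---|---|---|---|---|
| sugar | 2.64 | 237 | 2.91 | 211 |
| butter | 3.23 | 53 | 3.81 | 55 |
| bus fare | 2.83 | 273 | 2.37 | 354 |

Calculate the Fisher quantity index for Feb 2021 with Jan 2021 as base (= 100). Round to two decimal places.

109.34

Laspeyres component (base-period weights):
ΣP(Jan 2021)Q(Feb 2021) = 2.64×211 + 3.23×55 + 2.83×354 = 557.04 + 177.65 + 1001.82 = 1736.51
ΣP(Jan 2021)Q(Jan 2021) = 2.64×237 + 3.23×53 + 2.83×273 = 625.68 + 171.19 + 772.59 = 1569.46
L = 1736.51 / 1569.46 × 100 = 110.6438
Paasche component (current-period weights):
ΣP(Feb 2021)Q(Feb 2021) = 2.91×211 + 3.81×55 + 2.37×354 = 614.01 + 209.55 + 838.98 = 1662.54
ΣP(Feb 2021)Q(Jan 2021) = 2.91×237 + 3.81×53 + 2.37×273 = 689.67 + 201.93 + 647.01 = 1538.61
P = 1662.54 / 1538.61 × 100 = 108.0547
Fisher = √(L × P) = √(110.6438 × 108.0547) = 109.3416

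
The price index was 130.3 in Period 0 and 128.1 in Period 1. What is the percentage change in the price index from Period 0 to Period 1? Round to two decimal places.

-1.69%

Change = (128.1 − 130.3) / 130.3 × 100
       = -2.2 / 130.3 × 100 = -1.6884%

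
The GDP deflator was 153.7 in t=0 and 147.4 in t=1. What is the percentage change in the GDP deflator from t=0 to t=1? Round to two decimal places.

-4.10%

Change = (147.4 − 153.7) / 153.7 × 100
       = -6.3 / 153.7 × 100 = -4.0989%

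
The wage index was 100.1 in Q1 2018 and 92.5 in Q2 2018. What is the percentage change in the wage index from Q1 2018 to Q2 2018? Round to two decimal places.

Change = (92.5 − 100.1) / 100.1 × 100
       = -7.6 / 100.1 × 100 = -7.5924%

-7.59%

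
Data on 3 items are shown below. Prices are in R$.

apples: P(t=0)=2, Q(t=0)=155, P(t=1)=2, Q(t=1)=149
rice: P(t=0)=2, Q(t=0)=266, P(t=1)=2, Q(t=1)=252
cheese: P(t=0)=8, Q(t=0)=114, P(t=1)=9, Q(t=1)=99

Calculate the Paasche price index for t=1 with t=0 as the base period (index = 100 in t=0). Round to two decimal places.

Paasche price index uses current-period quantities as weights.
ΣP(t=1)·Q(t=1) = 2×149 + 2×252 + 9×99 = 298 + 504 + 891 = 1693
ΣP(t=0)·Q(t=1) = 2×149 + 2×252 + 8×99 = 298 + 504 + 792 = 1594
Index = 1693 / 1594 × 100 = 106.2108

106.21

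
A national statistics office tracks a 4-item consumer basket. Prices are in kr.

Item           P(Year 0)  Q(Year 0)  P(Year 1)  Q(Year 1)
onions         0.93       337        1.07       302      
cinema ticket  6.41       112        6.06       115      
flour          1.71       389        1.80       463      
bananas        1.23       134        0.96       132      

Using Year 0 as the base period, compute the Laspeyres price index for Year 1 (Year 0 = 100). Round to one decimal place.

100.4

Laspeyres price index uses base-period quantities as weights.
ΣP(Year 1)·Q(Year 0) = 1.07×337 + 6.06×112 + 1.80×389 + 0.96×134 = 360.59 + 678.72 + 700.2 + 128.64 = 1868.15
ΣP(Year 0)·Q(Year 0) = 0.93×337 + 6.41×112 + 1.71×389 + 1.23×134 = 313.41 + 717.92 + 665.19 + 164.82 = 1861.34
Index = 1868.15 / 1861.34 × 100 = 100.3659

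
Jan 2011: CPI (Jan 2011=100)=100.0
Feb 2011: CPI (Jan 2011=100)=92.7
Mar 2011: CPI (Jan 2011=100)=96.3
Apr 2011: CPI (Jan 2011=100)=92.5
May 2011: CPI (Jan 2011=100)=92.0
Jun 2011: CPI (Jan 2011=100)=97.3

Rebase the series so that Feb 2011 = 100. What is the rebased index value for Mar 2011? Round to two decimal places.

Rebased(Mar 2011) = 96.3 / 92.7 × 100 = 103.8835

103.88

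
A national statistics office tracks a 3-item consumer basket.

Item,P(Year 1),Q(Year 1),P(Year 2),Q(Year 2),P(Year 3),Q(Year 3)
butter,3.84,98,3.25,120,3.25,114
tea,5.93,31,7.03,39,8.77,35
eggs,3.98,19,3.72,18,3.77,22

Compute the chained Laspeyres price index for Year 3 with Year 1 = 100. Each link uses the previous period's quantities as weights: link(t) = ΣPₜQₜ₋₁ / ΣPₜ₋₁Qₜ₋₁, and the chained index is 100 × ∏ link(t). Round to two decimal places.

Link Year 1→Year 2:
ΣP(Year 2)Q(Year 1) = 3.25×98 + 7.03×31 + 3.72×19 = 318.5 + 217.93 + 70.68 = 607.11
ΣP(Year 1)Q(Year 1) = 3.84×98 + 5.93×31 + 3.98×19 = 376.32 + 183.83 + 75.62 = 635.77
link = 607.11/635.77 = 0.954921
Link Year 2→Year 3:
ΣP(Year 3)Q(Year 2) = 3.25×120 + 8.77×39 + 3.77×18 = 390 + 342.03 + 67.86 = 799.89
ΣP(Year 2)Q(Year 2) = 3.25×120 + 7.03×39 + 3.72×18 = 390 + 274.17 + 66.96 = 731.13
link = 799.89/731.13 = 1.094046
Chained index = 100 × 0.954921 × 1.094046 = 104.4727

104.47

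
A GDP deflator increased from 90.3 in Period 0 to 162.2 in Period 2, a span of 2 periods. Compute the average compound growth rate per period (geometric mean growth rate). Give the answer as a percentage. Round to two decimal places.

34.02%

Growth factor = (162.2/90.3)^(1/2) = (1.796235)^(1/2) = 1.340237
Growth rate = 1.340237 − 1 = 0.340237 = 34.0237%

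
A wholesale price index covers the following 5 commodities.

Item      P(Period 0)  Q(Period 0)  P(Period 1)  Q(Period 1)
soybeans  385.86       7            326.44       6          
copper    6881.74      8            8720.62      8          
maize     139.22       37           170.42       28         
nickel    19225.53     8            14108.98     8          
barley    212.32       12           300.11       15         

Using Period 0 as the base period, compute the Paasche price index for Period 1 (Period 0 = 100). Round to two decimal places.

Paasche price index uses current-period quantities as weights.
ΣP(Period 1)·Q(Period 1) = 326.44×6 + 8720.62×8 + 170.42×28 + 14108.98×8 + 300.11×15 = 1958.64 + 69764.96 + 4771.76 + 112871.84 + 4501.65 = 193868.85
ΣP(Period 0)·Q(Period 1) = 385.86×6 + 6881.74×8 + 139.22×28 + 19225.53×8 + 212.32×15 = 2315.16 + 55053.92 + 3898.16 + 153804.24 + 3184.8 = 218256.28
Index = 193868.85 / 218256.28 × 100 = 88.8262

88.83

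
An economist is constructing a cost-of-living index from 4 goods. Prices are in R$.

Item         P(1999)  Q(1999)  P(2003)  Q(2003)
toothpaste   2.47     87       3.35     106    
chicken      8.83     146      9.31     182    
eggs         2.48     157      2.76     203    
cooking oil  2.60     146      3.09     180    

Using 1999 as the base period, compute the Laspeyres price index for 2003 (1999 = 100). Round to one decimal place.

111.5

Laspeyres price index uses base-period quantities as weights.
ΣP(2003)·Q(1999) = 3.35×87 + 9.31×146 + 2.76×157 + 3.09×146 = 291.45 + 1359.26 + 433.32 + 451.14 = 2535.17
ΣP(1999)·Q(1999) = 2.47×87 + 8.83×146 + 2.48×157 + 2.60×146 = 214.89 + 1289.18 + 389.36 + 379.6 = 2273.03
Index = 2535.17 / 2273.03 × 100 = 111.5326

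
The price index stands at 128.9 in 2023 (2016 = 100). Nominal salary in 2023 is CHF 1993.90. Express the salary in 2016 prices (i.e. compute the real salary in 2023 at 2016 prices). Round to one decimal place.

Real = Nominal ÷ (Index/100) = 1993.90 ÷ (128.9/100)
     = 1993.90 ÷ 1.289 = 1546.8580

1546.9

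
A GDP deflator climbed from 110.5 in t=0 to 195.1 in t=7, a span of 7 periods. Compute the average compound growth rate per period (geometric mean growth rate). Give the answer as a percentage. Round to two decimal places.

Growth factor = (195.1/110.5)^(1/7) = (1.765611)^(1/7) = 1.084603
Growth rate = 1.084603 − 1 = 0.084603 = 8.4603%

8.46%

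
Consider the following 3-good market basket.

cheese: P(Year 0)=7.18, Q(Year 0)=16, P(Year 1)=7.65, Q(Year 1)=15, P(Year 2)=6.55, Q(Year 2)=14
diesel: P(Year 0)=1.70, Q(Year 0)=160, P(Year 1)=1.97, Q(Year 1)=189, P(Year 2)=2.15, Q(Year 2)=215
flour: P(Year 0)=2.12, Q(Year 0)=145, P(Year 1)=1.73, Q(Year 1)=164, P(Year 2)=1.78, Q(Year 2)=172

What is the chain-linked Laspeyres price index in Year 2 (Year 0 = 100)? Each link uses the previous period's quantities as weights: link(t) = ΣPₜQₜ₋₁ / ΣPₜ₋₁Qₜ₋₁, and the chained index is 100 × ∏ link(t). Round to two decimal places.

102.47

Link Year 0→Year 1:
ΣP(Year 1)Q(Year 0) = 7.65×16 + 1.97×160 + 1.73×145 = 122.4 + 315.2 + 250.85 = 688.45
ΣP(Year 0)Q(Year 0) = 7.18×16 + 1.70×160 + 2.12×145 = 114.88 + 272 + 307.4 = 694.28
link = 688.45/694.28 = 0.991603
Link Year 1→Year 2:
ΣP(Year 2)Q(Year 1) = 6.55×15 + 2.15×189 + 1.78×164 = 98.25 + 406.35 + 291.92 = 796.52
ΣP(Year 1)Q(Year 1) = 7.65×15 + 1.97×189 + 1.73×164 = 114.75 + 372.33 + 283.72 = 770.8
link = 796.52/770.8 = 1.033368
Chained index = 100 × 0.991603 × 1.033368 = 102.4691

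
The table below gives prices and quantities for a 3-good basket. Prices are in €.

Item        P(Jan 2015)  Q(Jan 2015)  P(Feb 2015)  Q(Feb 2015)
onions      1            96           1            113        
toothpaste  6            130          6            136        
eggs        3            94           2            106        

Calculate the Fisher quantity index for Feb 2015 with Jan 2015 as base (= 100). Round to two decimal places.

Laspeyres component (base-period weights):
ΣP(Jan 2015)Q(Feb 2015) = 1×113 + 6×136 + 3×106 = 113 + 816 + 318 = 1247
ΣP(Jan 2015)Q(Jan 2015) = 1×96 + 6×130 + 3×94 = 96 + 780 + 282 = 1158
L = 1247 / 1158 × 100 = 107.6857
Paasche component (current-period weights):
ΣP(Feb 2015)Q(Feb 2015) = 1×113 + 6×136 + 2×106 = 113 + 816 + 212 = 1141
ΣP(Feb 2015)Q(Jan 2015) = 1×96 + 6×130 + 2×94 = 96 + 780 + 188 = 1064
P = 1141 / 1064 × 100 = 107.2368
Fisher = √(L × P) = √(107.6857 × 107.2368) = 107.4610

107.46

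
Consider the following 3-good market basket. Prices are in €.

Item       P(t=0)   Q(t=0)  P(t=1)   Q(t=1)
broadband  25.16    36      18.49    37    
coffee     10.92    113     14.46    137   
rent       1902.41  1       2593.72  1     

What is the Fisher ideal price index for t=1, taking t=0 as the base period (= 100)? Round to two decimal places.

Laspeyres component (base-period weights):
ΣP(t=1)Q(t=0) = 18.49×36 + 14.46×113 + 2593.72×1 = 665.64 + 1633.98 + 2593.72 = 4893.34
ΣP(t=0)Q(t=0) = 25.16×36 + 10.92×113 + 1902.41×1 = 905.76 + 1233.96 + 1902.41 = 4042.13
L = 4893.34 / 4042.13 × 100 = 121.0585
Paasche component (current-period weights):
ΣP(t=1)Q(t=1) = 18.49×37 + 14.46×137 + 2593.72×1 = 684.13 + 1981.02 + 2593.72 = 5258.87
ΣP(t=0)Q(t=1) = 25.16×37 + 10.92×137 + 1902.41×1 = 930.92 + 1496.04 + 1902.41 = 4329.37
P = 5258.87 / 4329.37 × 100 = 121.4696
Fisher = √(L × P) = √(121.0585 × 121.4696) = 121.2639

121.26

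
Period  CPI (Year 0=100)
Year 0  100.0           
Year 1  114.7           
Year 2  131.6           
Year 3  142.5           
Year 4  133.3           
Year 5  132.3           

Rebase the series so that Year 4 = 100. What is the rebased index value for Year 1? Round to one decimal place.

Rebased(Year 1) = 114.7 / 133.3 × 100 = 86.0465

86.0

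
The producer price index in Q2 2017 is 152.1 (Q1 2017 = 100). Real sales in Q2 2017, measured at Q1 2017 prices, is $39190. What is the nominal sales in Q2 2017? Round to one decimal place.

59608.0

Nominal = Real × (Index/100) = 39190 × (152.1/100)
        = 39190 × 1.521 = 59607.9900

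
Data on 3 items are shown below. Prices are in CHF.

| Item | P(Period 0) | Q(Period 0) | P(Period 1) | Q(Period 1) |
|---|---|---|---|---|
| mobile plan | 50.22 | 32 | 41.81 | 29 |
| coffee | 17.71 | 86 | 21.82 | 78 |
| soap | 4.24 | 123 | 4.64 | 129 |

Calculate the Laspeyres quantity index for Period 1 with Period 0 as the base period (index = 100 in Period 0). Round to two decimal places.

Laspeyres quantity index uses base-period prices as weights.
ΣP(Period 0)·Q(Period 1) = 50.22×29 + 17.71×78 + 4.24×129 = 1456.38 + 1381.38 + 546.96 = 3384.72
ΣP(Period 0)·Q(Period 0) = 50.22×32 + 17.71×86 + 4.24×123 = 1607.04 + 1523.06 + 521.52 = 3651.62
Index = 3384.72 / 3651.62 × 100 = 92.6909

92.69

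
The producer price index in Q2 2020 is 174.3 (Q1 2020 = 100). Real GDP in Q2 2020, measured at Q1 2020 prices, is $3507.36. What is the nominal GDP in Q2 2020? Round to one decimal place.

6113.3

Nominal = Real × (Index/100) = 3507.36 × (174.3/100)
        = 3507.36 × 1.743 = 6113.3285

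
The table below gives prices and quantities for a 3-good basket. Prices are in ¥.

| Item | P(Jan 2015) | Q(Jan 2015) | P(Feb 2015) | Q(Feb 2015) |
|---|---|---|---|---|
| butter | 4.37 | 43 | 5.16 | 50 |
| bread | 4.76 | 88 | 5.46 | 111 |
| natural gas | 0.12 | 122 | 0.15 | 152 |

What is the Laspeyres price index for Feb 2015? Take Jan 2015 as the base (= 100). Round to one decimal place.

116.0

Laspeyres price index uses base-period quantities as weights.
ΣP(Feb 2015)·Q(Jan 2015) = 5.16×43 + 5.46×88 + 0.15×122 = 221.88 + 480.48 + 18.3 = 720.66
ΣP(Jan 2015)·Q(Jan 2015) = 4.37×43 + 4.76×88 + 0.12×122 = 187.91 + 418.88 + 14.64 = 621.43
Index = 720.66 / 621.43 × 100 = 115.9680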